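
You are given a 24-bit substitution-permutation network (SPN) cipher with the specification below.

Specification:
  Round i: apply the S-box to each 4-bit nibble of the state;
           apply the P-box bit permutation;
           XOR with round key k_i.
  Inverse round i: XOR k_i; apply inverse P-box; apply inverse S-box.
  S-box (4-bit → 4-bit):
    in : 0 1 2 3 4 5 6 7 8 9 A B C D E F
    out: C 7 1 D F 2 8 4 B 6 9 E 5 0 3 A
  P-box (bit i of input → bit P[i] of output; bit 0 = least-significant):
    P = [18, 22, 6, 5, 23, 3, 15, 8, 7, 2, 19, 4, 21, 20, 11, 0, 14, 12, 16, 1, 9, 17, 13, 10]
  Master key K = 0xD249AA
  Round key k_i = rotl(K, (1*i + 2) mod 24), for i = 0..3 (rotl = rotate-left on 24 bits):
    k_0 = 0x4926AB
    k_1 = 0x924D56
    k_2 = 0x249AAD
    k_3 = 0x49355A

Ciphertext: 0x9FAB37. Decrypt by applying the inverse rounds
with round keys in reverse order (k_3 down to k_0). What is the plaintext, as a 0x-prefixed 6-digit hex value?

s_0 = ciphertext = 0x9FAB37
s_1 = InvRound(s_0, k_3) = 0x85B514
s_2 = InvRound(s_1, k_2) = 0x373A86
s_3 = InvRound(s_2, k_1) = 0x312AAC
s_4 = InvRound(s_3, k_0) = 0x6649D5

0x6649D5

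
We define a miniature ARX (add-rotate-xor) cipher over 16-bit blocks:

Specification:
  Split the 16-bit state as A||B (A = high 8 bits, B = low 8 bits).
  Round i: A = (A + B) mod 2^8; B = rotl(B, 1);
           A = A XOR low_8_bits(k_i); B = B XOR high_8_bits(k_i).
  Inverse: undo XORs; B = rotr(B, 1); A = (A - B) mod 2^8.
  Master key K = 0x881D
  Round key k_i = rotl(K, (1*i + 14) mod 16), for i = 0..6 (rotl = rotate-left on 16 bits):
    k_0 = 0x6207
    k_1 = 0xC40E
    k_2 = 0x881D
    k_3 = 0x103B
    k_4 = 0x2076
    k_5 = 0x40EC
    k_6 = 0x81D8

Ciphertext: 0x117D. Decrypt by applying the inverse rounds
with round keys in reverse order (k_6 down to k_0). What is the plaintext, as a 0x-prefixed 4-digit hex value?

0x38E9

s_0 = ciphertext = 0x117D
s_1 = InvRound(s_0, k_6) = 0x4B7E
s_2 = InvRound(s_1, k_5) = 0x881F
s_3 = InvRound(s_2, k_4) = 0x5F9F
s_4 = InvRound(s_3, k_3) = 0x9DC7
s_5 = InvRound(s_4, k_2) = 0xD9A7
s_6 = InvRound(s_5, k_1) = 0x26B1
s_7 = InvRound(s_6, k_0) = 0x38E9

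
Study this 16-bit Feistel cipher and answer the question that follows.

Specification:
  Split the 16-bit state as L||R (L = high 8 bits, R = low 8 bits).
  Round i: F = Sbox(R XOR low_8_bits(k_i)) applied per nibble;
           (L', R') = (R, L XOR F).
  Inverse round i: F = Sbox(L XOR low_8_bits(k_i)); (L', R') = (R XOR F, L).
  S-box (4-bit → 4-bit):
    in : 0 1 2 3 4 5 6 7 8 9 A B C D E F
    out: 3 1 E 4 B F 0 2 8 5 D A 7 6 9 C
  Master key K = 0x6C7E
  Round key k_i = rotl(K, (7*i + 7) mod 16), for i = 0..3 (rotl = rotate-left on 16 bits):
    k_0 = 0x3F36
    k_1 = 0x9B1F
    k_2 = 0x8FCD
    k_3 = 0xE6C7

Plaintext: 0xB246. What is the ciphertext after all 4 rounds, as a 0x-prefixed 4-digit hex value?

s_0 = plaintext = 0xB246
s_1 = Round(s_0, k_0) = 0x4691
s_2 = Round(s_1, k_1) = 0x91CF
s_3 = Round(s_2, k_2) = 0xCFAF
s_4 = Round(s_3, k_3) = 0xAFC7

0xAFC7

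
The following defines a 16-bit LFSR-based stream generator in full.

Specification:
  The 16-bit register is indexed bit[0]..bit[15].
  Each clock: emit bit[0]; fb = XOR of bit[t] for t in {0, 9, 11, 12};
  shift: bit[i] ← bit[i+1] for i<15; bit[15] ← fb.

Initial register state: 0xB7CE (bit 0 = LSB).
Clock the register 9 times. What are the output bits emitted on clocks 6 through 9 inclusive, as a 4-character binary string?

reg_0 = 0xB7CE
clock 1: out=0, reg = 0x5BE7
clock 2: out=1, reg = 0x2DF3
clock 3: out=1, reg = 0x16F9
clock 4: out=1, reg = 0x8B7C
clock 5: out=0, reg = 0x45BE
clock 6: out=0, reg = 0x22DF
clock 7: out=1, reg = 0x116F
clock 8: out=1, reg = 0x08B7
clock 9: out=1, reg = 0x045B

0111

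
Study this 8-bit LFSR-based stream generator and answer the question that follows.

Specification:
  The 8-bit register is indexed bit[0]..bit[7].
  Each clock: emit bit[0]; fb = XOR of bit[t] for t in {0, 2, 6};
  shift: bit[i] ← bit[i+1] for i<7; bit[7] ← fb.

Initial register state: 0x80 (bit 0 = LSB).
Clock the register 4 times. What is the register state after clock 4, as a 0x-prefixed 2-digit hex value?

0xA8

reg_0 = 0x80
clock 1: out=0, reg = 0x40
clock 2: out=0, reg = 0xA0
clock 3: out=0, reg = 0x50
clock 4: out=0, reg = 0xA8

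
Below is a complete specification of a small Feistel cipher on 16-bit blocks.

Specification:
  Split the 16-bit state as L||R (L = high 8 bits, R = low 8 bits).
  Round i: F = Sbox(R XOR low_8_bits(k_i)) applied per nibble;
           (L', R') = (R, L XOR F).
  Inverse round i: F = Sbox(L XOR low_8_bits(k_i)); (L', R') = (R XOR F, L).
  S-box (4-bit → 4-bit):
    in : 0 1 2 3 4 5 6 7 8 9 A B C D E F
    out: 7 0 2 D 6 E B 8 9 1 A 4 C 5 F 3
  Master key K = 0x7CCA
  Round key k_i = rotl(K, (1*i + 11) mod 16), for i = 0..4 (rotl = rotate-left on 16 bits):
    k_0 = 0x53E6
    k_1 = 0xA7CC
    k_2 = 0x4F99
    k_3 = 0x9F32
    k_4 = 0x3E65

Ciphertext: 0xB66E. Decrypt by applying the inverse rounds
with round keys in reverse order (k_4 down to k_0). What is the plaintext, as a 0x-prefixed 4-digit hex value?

s_0 = ciphertext = 0xB66E
s_1 = InvRound(s_0, k_4) = 0x33B6
s_2 = InvRound(s_1, k_3) = 0xC633
s_3 = InvRound(s_2, k_2) = 0xD0C6
s_4 = InvRound(s_3, k_1) = 0xCAD0
s_5 = InvRound(s_4, k_0) = 0xFCCA

0xFCCA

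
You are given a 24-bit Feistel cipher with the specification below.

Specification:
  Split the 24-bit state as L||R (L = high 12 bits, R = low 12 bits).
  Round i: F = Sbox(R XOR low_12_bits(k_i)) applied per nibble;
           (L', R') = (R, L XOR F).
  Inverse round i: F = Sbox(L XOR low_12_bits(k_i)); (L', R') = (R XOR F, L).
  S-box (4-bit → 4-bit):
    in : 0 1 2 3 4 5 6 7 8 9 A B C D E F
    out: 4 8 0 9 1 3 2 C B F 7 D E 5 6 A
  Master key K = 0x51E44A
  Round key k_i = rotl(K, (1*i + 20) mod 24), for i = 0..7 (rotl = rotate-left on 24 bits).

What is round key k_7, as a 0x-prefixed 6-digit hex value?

K = 0x51E44A
k_0 = rotl(K, (1*0+20) mod 24) = rotl(K, 20) = 0xA51E44
k_1 = rotl(K, (1*1+20) mod 24) = rotl(K, 21) = 0x4A3C89
k_2 = rotl(K, (1*2+20) mod 24) = rotl(K, 22) = 0x947912
k_3 = rotl(K, (1*3+20) mod 24) = rotl(K, 23) = 0x28F225
k_4 = rotl(K, (1*4+20) mod 24) = rotl(K, 0) = 0x51E44A
k_5 = rotl(K, (1*5+20) mod 24) = rotl(K, 1) = 0xA3C894
k_6 = rotl(K, (1*6+20) mod 24) = rotl(K, 2) = 0x479129
k_7 = rotl(K, (1*7+20) mod 24) = rotl(K, 3) = 0x8F2252

0x8F2252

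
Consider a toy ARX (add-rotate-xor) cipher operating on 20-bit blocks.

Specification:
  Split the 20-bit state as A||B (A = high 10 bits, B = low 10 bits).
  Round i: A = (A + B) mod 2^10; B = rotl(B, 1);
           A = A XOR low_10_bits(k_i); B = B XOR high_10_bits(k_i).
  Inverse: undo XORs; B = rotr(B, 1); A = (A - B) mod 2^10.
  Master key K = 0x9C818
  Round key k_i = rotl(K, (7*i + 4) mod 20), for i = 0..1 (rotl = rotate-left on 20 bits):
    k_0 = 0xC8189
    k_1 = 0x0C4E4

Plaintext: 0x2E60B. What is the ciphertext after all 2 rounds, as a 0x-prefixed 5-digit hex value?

0x9825E

s_0 = plaintext = 0x2E60B
s_1 = Round(s_0, k_0) = 0xD3737
s_2 = Round(s_1, k_1) = 0x9825E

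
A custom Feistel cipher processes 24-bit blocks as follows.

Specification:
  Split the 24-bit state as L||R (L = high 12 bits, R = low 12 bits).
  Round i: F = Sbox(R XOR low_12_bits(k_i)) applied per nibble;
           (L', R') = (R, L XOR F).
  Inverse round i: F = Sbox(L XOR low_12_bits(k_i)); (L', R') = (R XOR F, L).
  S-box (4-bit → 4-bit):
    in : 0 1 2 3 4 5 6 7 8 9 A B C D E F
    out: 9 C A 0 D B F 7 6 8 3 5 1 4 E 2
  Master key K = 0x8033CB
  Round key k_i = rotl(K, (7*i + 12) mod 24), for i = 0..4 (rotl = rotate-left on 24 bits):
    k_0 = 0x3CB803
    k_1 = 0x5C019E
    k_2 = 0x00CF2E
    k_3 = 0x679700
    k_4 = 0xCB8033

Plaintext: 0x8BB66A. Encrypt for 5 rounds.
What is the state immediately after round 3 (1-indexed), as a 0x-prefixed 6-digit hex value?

0x12E8DA

s_0 = plaintext = 0x8BB66A
s_1 = Round(s_0, k_0) = 0x66A643
s_2 = Round(s_1, k_1) = 0x64312E
s_3 = Round(s_2, k_2) = 0x12E8DA
s_4 = Round(s_3, k_3) = 0x8DA36D
s_5 = Round(s_4, k_4) = 0x36D864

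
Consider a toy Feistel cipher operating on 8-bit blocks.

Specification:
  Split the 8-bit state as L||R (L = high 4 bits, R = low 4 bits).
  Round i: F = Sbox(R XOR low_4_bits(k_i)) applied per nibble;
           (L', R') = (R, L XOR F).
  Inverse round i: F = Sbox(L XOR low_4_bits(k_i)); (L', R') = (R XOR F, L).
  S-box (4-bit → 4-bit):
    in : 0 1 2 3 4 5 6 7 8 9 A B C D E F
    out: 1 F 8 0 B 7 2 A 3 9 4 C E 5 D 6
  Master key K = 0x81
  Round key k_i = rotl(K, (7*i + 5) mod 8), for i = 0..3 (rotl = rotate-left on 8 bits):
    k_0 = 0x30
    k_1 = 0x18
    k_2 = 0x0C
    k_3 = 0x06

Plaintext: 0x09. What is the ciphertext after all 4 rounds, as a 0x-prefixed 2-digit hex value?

0xDA

s_0 = plaintext = 0x09
s_1 = Round(s_0, k_0) = 0x99
s_2 = Round(s_1, k_1) = 0x96
s_3 = Round(s_2, k_2) = 0x6D
s_4 = Round(s_3, k_3) = 0xDA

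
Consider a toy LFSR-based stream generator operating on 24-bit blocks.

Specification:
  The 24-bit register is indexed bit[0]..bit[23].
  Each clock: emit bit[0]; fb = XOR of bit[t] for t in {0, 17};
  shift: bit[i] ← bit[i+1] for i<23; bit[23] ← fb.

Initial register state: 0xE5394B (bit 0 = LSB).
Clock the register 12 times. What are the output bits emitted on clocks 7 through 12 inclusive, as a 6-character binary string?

reg_0 = 0xE5394B
clock 1: out=1, reg = 0xF29CA5
clock 2: out=1, reg = 0x794E52
clock 3: out=0, reg = 0x3CA729
clock 4: out=1, reg = 0x9E5394
clock 5: out=0, reg = 0xCF29CA
clock 6: out=0, reg = 0xE794E5
clock 7: out=1, reg = 0x73CA72
clock 8: out=0, reg = 0xB9E539
clock 9: out=1, reg = 0xDCF29C
clock 10: out=0, reg = 0x6E794E
clock 11: out=0, reg = 0xB73CA7
clock 12: out=1, reg = 0x5B9E53

101001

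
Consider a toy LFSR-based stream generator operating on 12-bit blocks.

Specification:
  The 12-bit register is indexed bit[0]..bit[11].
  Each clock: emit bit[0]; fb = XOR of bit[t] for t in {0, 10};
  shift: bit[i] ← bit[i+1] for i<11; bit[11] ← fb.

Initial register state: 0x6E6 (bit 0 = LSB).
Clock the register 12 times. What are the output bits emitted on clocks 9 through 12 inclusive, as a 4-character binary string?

reg_0 = 0x6E6
clock 1: out=0, reg = 0xB73
clock 2: out=1, reg = 0xDB9
clock 3: out=1, reg = 0x6DC
clock 4: out=0, reg = 0xB6E
clock 5: out=0, reg = 0x5B7
clock 6: out=1, reg = 0x2DB
clock 7: out=1, reg = 0x96D
clock 8: out=1, reg = 0xCB6
clock 9: out=0, reg = 0xE5B
clock 10: out=1, reg = 0x72D
clock 11: out=1, reg = 0x396
clock 12: out=0, reg = 0x1CB

0110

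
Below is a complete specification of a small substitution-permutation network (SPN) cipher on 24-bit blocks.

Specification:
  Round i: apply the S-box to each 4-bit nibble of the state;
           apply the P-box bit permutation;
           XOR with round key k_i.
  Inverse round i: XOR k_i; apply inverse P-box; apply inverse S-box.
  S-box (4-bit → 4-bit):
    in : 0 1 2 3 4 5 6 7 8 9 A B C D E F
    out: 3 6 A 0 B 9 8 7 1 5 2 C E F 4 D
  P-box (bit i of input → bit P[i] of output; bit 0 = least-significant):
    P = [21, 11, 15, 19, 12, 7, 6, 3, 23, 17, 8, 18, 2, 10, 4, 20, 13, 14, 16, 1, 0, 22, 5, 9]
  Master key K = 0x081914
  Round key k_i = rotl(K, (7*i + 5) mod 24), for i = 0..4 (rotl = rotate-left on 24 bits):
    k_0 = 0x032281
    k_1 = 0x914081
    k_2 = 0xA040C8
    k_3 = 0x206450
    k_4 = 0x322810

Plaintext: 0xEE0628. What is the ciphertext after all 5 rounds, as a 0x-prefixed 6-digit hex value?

0x0203B6

s_0 = plaintext = 0xEE0628
s_1 = Round(s_0, k_0) = 0x26262D
s_2 = Round(s_1, k_1) = 0xEDCE0B
s_3 = Round(s_2, k_2) = 0xB9B57A
s_4 = Round(s_3, k_3) = 0xB55EA0
s_5 = Round(s_4, k_4) = 0x0203B6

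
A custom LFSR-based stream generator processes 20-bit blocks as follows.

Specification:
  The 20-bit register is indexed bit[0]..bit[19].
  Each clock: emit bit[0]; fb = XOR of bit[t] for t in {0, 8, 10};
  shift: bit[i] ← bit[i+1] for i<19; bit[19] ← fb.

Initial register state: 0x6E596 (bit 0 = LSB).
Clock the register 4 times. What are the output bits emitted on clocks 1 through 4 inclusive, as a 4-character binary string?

0110

reg_0 = 0x6E596
clock 1: out=0, reg = 0x372CB
clock 2: out=1, reg = 0x9B965
clock 3: out=1, reg = 0x4DCB2
clock 4: out=0, reg = 0xA6E59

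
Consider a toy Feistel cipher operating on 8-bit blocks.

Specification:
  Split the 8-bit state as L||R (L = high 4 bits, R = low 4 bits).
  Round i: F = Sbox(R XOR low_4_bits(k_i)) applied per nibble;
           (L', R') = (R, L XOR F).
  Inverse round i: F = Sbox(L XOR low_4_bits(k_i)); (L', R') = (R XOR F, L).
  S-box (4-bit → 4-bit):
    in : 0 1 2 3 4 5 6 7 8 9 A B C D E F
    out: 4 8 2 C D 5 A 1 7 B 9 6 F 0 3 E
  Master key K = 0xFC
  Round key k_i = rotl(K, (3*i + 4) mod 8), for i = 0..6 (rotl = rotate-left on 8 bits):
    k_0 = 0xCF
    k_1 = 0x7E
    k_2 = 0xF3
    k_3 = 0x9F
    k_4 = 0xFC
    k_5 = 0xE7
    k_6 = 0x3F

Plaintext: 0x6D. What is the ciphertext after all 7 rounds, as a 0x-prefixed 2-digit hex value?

s_0 = plaintext = 0x6D
s_1 = Round(s_0, k_0) = 0xD4
s_2 = Round(s_1, k_1) = 0x44
s_3 = Round(s_2, k_2) = 0x45
s_4 = Round(s_3, k_3) = 0x5D
s_5 = Round(s_4, k_4) = 0xDD
s_6 = Round(s_5, k_5) = 0xD4
s_7 = Round(s_6, k_6) = 0x4B

0x4B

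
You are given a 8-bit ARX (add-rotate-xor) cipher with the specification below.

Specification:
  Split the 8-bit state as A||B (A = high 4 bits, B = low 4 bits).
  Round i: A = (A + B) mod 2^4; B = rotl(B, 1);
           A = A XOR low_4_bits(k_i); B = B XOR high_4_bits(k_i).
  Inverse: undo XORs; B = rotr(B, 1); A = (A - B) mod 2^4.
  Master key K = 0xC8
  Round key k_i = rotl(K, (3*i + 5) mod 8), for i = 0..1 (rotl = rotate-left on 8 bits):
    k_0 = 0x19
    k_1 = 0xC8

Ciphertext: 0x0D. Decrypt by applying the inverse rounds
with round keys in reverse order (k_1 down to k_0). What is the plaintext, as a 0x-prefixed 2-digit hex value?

0xDC

s_0 = ciphertext = 0x0D
s_1 = InvRound(s_0, k_1) = 0x08
s_2 = InvRound(s_1, k_0) = 0xDC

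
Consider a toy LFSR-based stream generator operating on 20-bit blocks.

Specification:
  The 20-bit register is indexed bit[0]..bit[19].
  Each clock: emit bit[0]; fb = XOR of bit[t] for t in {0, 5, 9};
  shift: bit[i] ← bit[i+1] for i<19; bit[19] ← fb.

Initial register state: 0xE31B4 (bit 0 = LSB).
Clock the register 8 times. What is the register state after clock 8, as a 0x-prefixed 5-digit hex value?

0x21E31

reg_0 = 0xE31B4
clock 1: out=0, reg = 0xF18DA
clock 2: out=0, reg = 0x78C6D
clock 3: out=1, reg = 0x3C636
clock 4: out=0, reg = 0x1E31B
clock 5: out=1, reg = 0x0F18D
clock 6: out=1, reg = 0x878C6
clock 7: out=0, reg = 0x43C63
clock 8: out=1, reg = 0x21E31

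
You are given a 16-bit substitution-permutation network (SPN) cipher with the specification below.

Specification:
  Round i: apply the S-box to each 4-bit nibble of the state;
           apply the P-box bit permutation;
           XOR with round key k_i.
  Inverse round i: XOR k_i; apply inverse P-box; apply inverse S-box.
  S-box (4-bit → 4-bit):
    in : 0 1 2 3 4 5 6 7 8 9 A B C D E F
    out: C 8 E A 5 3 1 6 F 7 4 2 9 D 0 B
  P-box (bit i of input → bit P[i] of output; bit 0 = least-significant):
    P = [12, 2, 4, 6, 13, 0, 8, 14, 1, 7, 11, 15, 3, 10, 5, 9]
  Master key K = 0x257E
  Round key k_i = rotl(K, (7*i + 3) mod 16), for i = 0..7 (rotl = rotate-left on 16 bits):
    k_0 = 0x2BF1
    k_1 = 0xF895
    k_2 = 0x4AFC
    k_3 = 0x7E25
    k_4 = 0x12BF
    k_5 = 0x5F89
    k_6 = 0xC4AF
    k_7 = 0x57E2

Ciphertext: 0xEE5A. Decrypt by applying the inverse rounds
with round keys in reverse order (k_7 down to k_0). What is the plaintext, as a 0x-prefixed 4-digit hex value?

s_0 = ciphertext = 0xEE5A
s_1 = InvRound(s_0, k_7) = 0x4244
s_2 = InvRound(s_1, k_6) = 0x8FB1
s_3 = InvRound(s_2, k_5) = 0x4114
s_4 = InvRound(s_3, k_4) = 0xD526
s_5 = InvRound(s_4, k_3) = 0x1D9E
s_6 = InvRound(s_5, k_2) = 0x260C
s_7 = InvRound(s_6, k_1) = 0xF234
s_8 = InvRound(s_7, k_0) = 0xE22F

0xE22F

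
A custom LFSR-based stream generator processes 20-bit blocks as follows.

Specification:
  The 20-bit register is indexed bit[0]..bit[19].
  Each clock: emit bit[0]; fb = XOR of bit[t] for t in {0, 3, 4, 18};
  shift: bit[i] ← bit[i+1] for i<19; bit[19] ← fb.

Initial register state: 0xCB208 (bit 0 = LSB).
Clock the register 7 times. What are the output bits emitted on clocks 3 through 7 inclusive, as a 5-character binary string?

reg_0 = 0xCB208
clock 1: out=0, reg = 0x65904
clock 2: out=0, reg = 0xB2C82
clock 3: out=0, reg = 0x59641
clock 4: out=1, reg = 0x2CB20
clock 5: out=0, reg = 0x16590
clock 6: out=0, reg = 0x8B2C8
clock 7: out=0, reg = 0xC5964

01000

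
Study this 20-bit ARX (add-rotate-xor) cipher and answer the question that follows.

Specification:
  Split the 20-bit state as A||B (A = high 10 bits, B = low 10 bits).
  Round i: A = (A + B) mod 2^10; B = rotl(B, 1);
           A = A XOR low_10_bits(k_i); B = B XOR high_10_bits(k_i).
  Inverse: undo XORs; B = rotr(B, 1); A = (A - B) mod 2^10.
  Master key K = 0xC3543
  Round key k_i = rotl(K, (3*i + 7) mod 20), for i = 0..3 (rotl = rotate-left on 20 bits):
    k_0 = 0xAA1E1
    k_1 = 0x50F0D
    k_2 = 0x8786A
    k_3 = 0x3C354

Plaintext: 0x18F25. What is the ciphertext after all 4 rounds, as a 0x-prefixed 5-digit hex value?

s_0 = plaintext = 0x18F25
s_1 = Round(s_0, k_0) = 0x9A4E3
s_2 = Round(s_1, k_1) = 0x10485
s_3 = Round(s_2, k_2) = 0x2B314
s_4 = Round(s_3, k_3) = 0x252D9

0x252D9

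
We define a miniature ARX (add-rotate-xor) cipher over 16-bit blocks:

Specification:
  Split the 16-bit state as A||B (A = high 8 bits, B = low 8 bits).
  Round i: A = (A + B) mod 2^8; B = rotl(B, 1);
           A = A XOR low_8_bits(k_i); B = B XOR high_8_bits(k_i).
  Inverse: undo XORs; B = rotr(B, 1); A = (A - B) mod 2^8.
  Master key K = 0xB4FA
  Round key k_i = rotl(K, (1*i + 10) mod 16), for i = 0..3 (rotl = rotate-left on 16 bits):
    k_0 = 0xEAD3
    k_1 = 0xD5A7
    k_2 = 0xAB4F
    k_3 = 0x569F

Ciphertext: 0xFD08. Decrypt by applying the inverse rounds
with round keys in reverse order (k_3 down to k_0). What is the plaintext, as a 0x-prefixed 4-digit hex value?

0x7190

s_0 = ciphertext = 0xFD08
s_1 = InvRound(s_0, k_3) = 0x332F
s_2 = InvRound(s_1, k_2) = 0x3A42
s_3 = InvRound(s_2, k_1) = 0xD2CB
s_4 = InvRound(s_3, k_0) = 0x7190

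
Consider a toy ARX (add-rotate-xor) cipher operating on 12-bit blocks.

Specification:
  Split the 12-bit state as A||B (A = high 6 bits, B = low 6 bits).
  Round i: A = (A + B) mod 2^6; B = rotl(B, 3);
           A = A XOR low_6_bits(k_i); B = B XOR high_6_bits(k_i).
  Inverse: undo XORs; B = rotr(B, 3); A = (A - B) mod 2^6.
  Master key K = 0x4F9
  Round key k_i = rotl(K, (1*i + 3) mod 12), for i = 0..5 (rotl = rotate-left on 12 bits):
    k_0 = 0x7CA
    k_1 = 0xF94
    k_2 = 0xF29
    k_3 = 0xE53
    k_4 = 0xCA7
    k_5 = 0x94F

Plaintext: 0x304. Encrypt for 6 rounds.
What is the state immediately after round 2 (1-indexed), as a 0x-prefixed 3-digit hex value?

0x341

s_0 = plaintext = 0x304
s_1 = Round(s_0, k_0) = 0x6BF
s_2 = Round(s_1, k_1) = 0x341
s_3 = Round(s_2, k_2) = 0x9F4
s_4 = Round(s_3, k_3) = 0x21F
s_5 = Round(s_4, k_4) = 0x009
s_6 = Round(s_5, k_5) = 0x1AC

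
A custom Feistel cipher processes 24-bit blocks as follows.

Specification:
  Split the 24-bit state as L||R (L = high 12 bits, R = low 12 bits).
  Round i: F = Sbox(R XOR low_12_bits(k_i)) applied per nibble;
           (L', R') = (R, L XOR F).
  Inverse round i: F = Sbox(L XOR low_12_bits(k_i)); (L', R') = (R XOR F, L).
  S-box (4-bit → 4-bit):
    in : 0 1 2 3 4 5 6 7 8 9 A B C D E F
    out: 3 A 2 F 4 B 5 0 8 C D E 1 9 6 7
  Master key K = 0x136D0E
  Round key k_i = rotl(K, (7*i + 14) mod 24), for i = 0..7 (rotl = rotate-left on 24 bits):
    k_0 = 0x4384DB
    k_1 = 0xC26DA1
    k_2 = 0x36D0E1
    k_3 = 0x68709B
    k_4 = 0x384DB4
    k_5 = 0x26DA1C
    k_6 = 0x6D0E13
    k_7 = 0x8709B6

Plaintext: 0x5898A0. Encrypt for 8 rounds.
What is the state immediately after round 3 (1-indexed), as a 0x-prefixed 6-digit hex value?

s_0 = plaintext = 0x5898A0
s_1 = Round(s_0, k_0) = 0x8A0487
s_2 = Round(s_1, k_1) = 0x487485
s_3 = Round(s_2, k_2) = 0x4850D3
s_4 = Round(s_3, k_3) = 0x0D37CD
s_5 = Round(s_4, k_4) = 0x7CDDDF
s_6 = Round(s_5, k_5) = 0xDDF7D2
s_7 = Round(s_6, k_6) = 0x7D21C5
s_8 = Round(s_7, k_7) = 0x1C5FDD

0x4850D3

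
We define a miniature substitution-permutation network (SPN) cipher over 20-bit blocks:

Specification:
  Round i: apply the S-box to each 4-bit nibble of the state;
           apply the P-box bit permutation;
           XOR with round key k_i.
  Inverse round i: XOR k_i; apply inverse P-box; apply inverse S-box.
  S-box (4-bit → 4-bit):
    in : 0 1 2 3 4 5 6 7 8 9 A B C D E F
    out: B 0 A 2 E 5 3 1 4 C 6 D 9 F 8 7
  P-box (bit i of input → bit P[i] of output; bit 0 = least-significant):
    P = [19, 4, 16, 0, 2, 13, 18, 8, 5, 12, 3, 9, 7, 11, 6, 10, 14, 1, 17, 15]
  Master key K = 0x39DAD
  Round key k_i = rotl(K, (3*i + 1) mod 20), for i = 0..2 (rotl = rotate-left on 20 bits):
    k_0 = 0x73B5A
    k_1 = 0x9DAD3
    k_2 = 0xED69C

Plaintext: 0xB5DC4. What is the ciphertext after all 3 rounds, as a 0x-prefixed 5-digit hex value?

s_0 = plaintext = 0xB5DC4
s_1 = Round(s_0, k_0) = 0x4E8A7
s_2 = Round(s_1, k_1) = 0x77ED9
s_3 = Round(s_2, k_2) = 0xBB519

0xBB519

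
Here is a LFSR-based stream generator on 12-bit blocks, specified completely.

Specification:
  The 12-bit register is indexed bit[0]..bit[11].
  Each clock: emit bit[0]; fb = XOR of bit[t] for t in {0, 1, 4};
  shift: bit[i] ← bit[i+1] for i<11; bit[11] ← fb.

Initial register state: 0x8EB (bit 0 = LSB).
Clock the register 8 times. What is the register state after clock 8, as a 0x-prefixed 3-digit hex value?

reg_0 = 0x8EB
clock 1: out=1, reg = 0x475
clock 2: out=1, reg = 0x23A
clock 3: out=0, reg = 0x11D
clock 4: out=1, reg = 0x08E
clock 5: out=0, reg = 0x847
clock 6: out=1, reg = 0x423
clock 7: out=1, reg = 0x211
clock 8: out=1, reg = 0x108

0x108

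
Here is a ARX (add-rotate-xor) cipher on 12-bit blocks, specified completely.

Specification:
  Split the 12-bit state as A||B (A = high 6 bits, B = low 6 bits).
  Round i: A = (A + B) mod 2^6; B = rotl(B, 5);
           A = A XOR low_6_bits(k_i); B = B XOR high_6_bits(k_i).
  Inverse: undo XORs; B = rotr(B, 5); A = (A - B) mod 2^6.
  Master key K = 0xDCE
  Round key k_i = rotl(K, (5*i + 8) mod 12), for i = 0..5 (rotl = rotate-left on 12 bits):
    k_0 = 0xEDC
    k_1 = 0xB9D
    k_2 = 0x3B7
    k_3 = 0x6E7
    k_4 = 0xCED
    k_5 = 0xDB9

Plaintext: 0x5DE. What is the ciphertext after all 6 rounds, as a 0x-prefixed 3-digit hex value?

0xF9B

s_0 = plaintext = 0x5DE
s_1 = Round(s_0, k_0) = 0xA74
s_2 = Round(s_1, k_1) = 0x034
s_3 = Round(s_2, k_2) = 0x0D4
s_4 = Round(s_3, k_3) = 0xC11
s_5 = Round(s_4, k_4) = 0xB1B
s_6 = Round(s_5, k_5) = 0xF9B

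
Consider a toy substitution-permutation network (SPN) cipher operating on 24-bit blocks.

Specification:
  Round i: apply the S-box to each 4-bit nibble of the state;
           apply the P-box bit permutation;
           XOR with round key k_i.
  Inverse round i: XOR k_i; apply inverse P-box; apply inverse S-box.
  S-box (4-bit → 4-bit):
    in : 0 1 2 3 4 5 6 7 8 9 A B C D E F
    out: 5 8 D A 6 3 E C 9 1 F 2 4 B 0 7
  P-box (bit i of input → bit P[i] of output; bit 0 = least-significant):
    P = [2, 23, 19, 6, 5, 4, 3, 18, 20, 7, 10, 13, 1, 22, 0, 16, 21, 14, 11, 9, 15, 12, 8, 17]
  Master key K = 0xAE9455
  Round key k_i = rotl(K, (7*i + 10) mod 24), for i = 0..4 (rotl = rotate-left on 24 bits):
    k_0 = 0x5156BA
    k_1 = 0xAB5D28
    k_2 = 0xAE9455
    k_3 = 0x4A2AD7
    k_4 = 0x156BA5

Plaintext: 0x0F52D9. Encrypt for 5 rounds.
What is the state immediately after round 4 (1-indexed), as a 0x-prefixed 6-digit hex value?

0xADC085

s_0 = plaintext = 0x0F52D9
s_1 = Round(s_0, k_0) = 0x25BB8C
s_2 = Round(s_1, k_1) = 0xC59C88
s_3 = Round(s_2, k_2) = 0x8AD133
s_4 = Round(s_3, k_3) = 0xADC085
s_5 = Round(s_4, k_4) = 0xA3BC80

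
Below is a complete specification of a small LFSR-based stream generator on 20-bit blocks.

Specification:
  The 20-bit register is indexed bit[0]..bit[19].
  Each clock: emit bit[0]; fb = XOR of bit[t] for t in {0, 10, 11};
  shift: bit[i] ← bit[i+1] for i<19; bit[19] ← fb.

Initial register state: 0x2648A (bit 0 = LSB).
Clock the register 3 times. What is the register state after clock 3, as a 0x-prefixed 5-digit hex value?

reg_0 = 0x2648A
clock 1: out=0, reg = 0x93245
clock 2: out=1, reg = 0xC9922
clock 3: out=0, reg = 0xE4C91

0xE4C91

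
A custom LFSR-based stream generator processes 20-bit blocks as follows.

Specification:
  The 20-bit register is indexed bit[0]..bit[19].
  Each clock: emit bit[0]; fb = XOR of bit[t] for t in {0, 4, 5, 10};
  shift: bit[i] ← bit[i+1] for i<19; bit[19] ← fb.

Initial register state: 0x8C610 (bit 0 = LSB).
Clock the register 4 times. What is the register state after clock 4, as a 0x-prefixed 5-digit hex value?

reg_0 = 0x8C610
clock 1: out=0, reg = 0x46308
clock 2: out=0, reg = 0x23184
clock 3: out=0, reg = 0x118C2
clock 4: out=0, reg = 0x08C61

0x08C61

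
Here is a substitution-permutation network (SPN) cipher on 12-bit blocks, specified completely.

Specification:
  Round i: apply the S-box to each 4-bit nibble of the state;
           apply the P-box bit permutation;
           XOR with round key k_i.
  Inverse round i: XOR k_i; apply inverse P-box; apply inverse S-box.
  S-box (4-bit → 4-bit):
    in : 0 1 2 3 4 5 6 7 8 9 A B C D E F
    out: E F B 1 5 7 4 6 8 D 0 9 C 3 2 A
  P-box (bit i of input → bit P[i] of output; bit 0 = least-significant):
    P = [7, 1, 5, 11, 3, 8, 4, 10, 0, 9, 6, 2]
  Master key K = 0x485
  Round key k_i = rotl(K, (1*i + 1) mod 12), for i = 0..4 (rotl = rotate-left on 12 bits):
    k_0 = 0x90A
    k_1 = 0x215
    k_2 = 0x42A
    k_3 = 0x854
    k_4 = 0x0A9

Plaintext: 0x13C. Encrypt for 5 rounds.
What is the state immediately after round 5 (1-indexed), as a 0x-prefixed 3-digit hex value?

0x29A

s_0 = plaintext = 0x13C
s_1 = Round(s_0, k_0) = 0x367
s_2 = Round(s_1, k_1) = 0x226
s_3 = Round(s_2, k_2) = 0x307
s_4 = Round(s_3, k_3) = 0xD67
s_5 = Round(s_4, k_4) = 0x29A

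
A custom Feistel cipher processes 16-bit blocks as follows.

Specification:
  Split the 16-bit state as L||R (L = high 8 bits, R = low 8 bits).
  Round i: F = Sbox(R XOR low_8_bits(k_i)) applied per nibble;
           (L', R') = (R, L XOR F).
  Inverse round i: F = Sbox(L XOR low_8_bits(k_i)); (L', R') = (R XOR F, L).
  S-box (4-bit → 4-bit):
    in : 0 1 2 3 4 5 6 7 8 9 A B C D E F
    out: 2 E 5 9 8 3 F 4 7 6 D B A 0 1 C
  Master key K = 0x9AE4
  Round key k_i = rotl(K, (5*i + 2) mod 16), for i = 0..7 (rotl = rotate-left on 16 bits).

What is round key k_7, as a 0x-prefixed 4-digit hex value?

0x5C93

K = 0x9AE4
k_0 = rotl(K, (5*0+2) mod 16) = rotl(K, 2) = 0x6B92
k_1 = rotl(K, (5*1+2) mod 16) = rotl(K, 7) = 0x724D
k_2 = rotl(K, (5*2+2) mod 16) = rotl(K, 12) = 0x49AE
k_3 = rotl(K, (5*3+2) mod 16) = rotl(K, 1) = 0x35C9
k_4 = rotl(K, (5*4+2) mod 16) = rotl(K, 6) = 0xB926
k_5 = rotl(K, (5*5+2) mod 16) = rotl(K, 11) = 0x24D7
k_6 = rotl(K, (5*6+2) mod 16) = rotl(K, 0) = 0x9AE4
k_7 = rotl(K, (5*7+2) mod 16) = rotl(K, 5) = 0x5C93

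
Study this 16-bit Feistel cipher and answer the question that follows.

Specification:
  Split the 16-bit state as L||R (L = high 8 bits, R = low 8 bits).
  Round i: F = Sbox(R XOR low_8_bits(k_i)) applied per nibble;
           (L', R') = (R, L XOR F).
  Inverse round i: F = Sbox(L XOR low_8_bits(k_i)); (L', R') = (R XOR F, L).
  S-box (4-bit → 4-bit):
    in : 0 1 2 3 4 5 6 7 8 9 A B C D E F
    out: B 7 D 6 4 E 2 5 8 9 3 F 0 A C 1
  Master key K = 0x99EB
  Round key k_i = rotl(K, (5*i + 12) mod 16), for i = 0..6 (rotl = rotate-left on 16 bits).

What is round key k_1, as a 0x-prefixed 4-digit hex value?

K = 0x99EB
k_0 = rotl(K, (5*0+12) mod 16) = rotl(K, 12) = 0xB99E
k_1 = rotl(K, (5*1+12) mod 16) = rotl(K, 1) = 0x33D7

0x33D7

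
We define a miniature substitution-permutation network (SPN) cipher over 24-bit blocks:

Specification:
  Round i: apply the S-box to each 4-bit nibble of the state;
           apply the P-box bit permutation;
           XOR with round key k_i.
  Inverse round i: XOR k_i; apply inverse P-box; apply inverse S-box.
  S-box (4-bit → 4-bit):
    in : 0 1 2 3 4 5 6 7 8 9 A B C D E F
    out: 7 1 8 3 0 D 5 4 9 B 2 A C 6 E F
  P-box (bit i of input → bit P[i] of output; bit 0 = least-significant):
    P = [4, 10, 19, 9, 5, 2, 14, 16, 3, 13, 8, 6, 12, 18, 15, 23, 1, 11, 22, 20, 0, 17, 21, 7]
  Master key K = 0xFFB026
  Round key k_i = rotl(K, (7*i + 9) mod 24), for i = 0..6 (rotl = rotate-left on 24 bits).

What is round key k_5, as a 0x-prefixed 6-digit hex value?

K = 0xFFB026
k_0 = rotl(K, (7*0+9) mod 24) = rotl(K, 9) = 0x604DFF
k_1 = rotl(K, (7*1+9) mod 24) = rotl(K, 16) = 0x26FFB0
k_2 = rotl(K, (7*2+9) mod 24) = rotl(K, 23) = 0x7FD813
k_3 = rotl(K, (7*3+9) mod 24) = rotl(K, 6) = 0xEC09BF
k_4 = rotl(K, (7*4+9) mod 24) = rotl(K, 13) = 0x04DFF6
k_5 = rotl(K, (7*5+9) mod 24) = rotl(K, 20) = 0x6FFB02

0x6FFB02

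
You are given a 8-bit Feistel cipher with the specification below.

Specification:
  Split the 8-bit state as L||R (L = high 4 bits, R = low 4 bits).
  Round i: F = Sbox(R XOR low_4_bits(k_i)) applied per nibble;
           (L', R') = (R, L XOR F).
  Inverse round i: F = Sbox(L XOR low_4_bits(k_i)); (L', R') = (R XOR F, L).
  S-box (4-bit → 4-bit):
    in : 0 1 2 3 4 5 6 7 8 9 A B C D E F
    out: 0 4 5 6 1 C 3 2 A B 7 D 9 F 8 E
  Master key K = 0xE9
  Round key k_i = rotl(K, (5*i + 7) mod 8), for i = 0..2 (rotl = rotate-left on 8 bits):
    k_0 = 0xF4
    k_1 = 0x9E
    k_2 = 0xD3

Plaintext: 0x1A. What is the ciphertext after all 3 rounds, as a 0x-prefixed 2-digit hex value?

s_0 = plaintext = 0x1A
s_1 = Round(s_0, k_0) = 0xA9
s_2 = Round(s_1, k_1) = 0x98
s_3 = Round(s_2, k_2) = 0x84

0x84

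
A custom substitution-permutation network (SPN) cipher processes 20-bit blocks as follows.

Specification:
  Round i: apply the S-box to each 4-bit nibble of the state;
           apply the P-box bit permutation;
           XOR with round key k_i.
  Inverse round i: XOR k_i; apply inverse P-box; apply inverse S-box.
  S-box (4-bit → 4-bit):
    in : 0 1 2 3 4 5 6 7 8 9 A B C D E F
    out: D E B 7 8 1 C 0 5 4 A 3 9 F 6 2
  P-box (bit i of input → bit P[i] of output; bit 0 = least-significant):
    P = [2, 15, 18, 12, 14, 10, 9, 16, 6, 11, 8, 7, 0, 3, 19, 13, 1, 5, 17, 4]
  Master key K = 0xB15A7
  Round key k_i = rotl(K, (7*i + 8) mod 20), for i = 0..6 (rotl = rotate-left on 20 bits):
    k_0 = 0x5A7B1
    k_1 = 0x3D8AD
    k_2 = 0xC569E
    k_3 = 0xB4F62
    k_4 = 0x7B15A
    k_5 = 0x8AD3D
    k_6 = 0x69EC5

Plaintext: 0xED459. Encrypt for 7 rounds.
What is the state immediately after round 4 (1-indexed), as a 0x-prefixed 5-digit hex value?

s_0 = plaintext = 0xED459
s_1 = Round(s_0, k_0) = 0xBC718
s_2 = Round(s_1, k_1) = 0x6FE8A
s_3 = Round(s_2, k_2) = 0xE8D86
s_4 = Round(s_3, k_3) = 0x51483
s_5 = Round(s_4, k_4) = 0xB53D4
s_6 = Round(s_5, k_5) = 0x9F25E
s_7 = Round(s_6, k_6) = 0x0560D

0x51483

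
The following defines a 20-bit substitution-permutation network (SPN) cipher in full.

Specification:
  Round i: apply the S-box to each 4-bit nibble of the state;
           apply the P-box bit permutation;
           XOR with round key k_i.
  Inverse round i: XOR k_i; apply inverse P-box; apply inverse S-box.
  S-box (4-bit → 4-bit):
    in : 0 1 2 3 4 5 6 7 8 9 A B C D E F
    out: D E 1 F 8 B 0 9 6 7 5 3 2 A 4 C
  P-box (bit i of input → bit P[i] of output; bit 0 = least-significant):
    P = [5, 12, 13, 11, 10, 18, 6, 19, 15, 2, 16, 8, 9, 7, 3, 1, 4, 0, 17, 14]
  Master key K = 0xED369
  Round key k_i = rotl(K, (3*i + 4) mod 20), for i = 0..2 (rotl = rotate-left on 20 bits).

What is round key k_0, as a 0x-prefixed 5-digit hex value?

0xD369E

K = 0xED369
k_0 = rotl(K, (3*0+4) mod 20) = rotl(K, 4) = 0xD369E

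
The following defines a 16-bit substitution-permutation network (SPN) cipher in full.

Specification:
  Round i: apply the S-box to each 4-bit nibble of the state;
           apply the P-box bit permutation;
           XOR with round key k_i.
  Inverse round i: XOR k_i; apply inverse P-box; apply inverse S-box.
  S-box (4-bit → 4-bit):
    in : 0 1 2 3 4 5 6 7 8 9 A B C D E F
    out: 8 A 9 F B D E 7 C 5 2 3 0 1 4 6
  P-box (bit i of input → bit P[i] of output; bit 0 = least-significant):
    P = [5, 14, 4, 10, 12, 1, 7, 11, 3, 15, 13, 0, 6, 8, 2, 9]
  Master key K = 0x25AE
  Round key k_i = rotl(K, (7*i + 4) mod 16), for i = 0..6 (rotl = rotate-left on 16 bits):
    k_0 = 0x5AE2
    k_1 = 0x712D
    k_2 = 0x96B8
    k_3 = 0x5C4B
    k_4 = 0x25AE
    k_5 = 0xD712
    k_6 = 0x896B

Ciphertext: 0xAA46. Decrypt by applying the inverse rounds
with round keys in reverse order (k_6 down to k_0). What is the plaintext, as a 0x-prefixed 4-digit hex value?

s_0 = ciphertext = 0xAA46
s_1 = InvRound(s_0, k_6) = 0x65CD
s_2 = InvRound(s_1, k_5) = 0x537E
s_3 = InvRound(s_2, k_4) = 0x2E96
s_4 = InvRound(s_3, k_3) = 0x559F
s_5 = InvRound(s_4, k_2) = 0x61AB
s_6 = InvRound(s_5, k_1) = 0xEC7C
s_7 = InvRound(s_6, k_0) = 0x8778

0x8778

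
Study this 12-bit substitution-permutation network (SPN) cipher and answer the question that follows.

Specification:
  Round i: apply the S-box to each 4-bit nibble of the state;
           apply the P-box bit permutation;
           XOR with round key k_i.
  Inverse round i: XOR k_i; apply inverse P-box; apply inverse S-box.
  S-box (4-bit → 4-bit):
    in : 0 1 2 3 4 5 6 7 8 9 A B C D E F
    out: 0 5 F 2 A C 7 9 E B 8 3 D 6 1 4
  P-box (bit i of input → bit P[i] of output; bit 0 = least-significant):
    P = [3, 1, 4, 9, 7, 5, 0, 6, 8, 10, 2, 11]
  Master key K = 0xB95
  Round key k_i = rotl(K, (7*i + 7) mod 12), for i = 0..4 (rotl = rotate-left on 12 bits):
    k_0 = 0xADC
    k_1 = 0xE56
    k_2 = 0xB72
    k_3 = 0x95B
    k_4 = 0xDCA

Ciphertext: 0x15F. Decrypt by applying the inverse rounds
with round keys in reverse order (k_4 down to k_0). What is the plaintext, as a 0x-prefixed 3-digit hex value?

0x624

s_0 = ciphertext = 0x15F
s_1 = InvRound(s_0, k_4) = 0x81F
s_2 = InvRound(s_1, k_3) = 0x1A0
s_3 = InvRound(s_2, k_2) = 0xA78
s_4 = InvRound(s_3, k_1) = 0xD3B
s_5 = InvRound(s_4, k_0) = 0x624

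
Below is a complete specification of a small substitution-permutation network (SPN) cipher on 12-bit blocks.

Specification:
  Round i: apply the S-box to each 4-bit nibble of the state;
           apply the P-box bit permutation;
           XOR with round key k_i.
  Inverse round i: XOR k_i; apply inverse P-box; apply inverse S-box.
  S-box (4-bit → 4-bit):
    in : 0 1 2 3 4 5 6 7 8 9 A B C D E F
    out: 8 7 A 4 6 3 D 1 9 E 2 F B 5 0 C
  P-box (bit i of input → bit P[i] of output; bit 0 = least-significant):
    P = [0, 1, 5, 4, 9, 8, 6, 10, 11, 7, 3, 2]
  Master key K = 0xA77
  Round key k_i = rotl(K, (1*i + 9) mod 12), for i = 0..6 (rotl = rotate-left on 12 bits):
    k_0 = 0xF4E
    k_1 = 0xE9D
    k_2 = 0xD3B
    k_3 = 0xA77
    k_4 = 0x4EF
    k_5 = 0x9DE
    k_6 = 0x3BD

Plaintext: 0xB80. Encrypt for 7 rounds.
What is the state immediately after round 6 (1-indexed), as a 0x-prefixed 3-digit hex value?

s_0 = plaintext = 0xB80
s_1 = Round(s_0, k_0) = 0x1D2
s_2 = Round(s_1, k_1) = 0x447
s_3 = Round(s_2, k_2) = 0xCF2
s_4 = Round(s_3, k_3) = 0x6A1
s_5 = Round(s_4, k_4) = 0xDC0
s_6 = Round(s_5, k_5) = 0x6C6
s_7 = Round(s_6, k_6) = 0xC80

0x6C6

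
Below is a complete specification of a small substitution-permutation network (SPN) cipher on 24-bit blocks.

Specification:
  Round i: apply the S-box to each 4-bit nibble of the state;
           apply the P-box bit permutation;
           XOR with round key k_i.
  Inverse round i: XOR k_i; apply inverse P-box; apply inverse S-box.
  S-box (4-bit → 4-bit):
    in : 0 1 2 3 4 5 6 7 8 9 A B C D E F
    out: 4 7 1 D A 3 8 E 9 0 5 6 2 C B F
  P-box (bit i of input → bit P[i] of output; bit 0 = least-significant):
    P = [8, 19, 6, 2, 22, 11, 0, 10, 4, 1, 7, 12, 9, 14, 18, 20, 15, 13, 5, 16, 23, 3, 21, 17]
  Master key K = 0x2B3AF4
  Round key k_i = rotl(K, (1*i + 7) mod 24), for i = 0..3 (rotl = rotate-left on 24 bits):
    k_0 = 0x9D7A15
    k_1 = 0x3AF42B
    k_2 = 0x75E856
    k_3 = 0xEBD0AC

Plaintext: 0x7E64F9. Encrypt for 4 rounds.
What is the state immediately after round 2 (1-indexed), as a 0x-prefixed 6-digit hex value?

s_0 = plaintext = 0x7E64F9
s_1 = Round(s_0, k_0) = 0xEEC61E
s_2 = Round(s_1, k_1) = 0xF10D26
s_3 = Round(s_2, k_2) = 0x9358FA
s_4 = Round(s_3, k_3) = 0xAA0FDD

0xF10D26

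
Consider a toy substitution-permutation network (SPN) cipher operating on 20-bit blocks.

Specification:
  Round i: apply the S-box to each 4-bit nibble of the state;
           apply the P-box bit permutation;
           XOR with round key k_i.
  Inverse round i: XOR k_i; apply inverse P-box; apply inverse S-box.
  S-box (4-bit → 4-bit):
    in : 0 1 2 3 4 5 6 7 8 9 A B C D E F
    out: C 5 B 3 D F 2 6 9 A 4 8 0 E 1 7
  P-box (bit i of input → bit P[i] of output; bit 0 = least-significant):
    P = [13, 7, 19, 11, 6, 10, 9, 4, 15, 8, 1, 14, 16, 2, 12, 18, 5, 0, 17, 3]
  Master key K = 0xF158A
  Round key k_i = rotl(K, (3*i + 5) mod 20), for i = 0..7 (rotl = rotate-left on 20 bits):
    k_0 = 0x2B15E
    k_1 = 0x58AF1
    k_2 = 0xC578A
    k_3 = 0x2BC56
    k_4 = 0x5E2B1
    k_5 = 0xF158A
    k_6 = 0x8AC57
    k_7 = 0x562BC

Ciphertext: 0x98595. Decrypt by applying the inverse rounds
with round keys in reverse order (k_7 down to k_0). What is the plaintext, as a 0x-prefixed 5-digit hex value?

0x0C230

s_0 = ciphertext = 0x98595
s_1 = InvRound(s_0, k_7) = 0x2B271
s_2 = InvRound(s_1, k_6) = 0x17A70
s_3 = InvRound(s_2, k_5) = 0x4BD55
s_4 = InvRound(s_3, k_4) = 0xEF9F9
s_5 = InvRound(s_4, k_3) = 0x29D67
s_6 = InvRound(s_5, k_2) = 0x5981D
s_7 = InvRound(s_6, k_1) = 0x87C16
s_8 = InvRound(s_7, k_0) = 0x0C230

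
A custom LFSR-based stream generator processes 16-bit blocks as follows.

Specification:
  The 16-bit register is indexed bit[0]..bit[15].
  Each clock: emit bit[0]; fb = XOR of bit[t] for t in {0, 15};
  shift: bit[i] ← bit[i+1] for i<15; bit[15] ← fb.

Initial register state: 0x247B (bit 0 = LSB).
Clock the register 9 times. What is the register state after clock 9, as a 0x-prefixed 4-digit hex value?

reg_0 = 0x247B
clock 1: out=1, reg = 0x923D
clock 2: out=1, reg = 0x491E
clock 3: out=0, reg = 0x248F
clock 4: out=1, reg = 0x9247
clock 5: out=1, reg = 0x4923
clock 6: out=1, reg = 0xA491
clock 7: out=1, reg = 0x5248
clock 8: out=0, reg = 0x2924
clock 9: out=0, reg = 0x1492

0x1492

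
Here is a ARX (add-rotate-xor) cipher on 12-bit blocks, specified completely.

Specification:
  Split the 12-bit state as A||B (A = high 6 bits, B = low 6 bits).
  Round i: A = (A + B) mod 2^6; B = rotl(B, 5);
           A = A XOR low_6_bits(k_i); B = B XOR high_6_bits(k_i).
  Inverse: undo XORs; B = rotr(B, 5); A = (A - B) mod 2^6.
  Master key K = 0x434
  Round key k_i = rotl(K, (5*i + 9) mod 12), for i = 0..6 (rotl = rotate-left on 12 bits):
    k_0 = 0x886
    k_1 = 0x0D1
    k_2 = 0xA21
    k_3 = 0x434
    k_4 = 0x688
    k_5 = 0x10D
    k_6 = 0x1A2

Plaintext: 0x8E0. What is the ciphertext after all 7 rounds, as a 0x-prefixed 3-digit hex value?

s_0 = plaintext = 0x8E0
s_1 = Round(s_0, k_0) = 0x172
s_2 = Round(s_1, k_1) = 0x99A
s_3 = Round(s_2, k_2) = 0x865
s_4 = Round(s_3, k_3) = 0xCA2
s_5 = Round(s_4, k_4) = 0x70B
s_6 = Round(s_5, k_5) = 0xAA1
s_7 = Round(s_6, k_6) = 0xA76

0xA76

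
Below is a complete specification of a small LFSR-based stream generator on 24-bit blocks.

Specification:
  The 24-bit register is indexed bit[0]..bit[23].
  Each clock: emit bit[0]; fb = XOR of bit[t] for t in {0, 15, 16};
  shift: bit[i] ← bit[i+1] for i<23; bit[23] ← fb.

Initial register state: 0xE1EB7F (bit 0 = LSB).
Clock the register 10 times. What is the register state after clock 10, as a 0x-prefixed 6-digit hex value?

0x57787A

reg_0 = 0xE1EB7F
clock 1: out=1, reg = 0xF0F5BF
clock 2: out=1, reg = 0x787ADF
clock 3: out=1, reg = 0xBC3D6F
clock 4: out=1, reg = 0xDE1EB7
clock 5: out=1, reg = 0xEF0F5B
clock 6: out=1, reg = 0x7787AD
clock 7: out=1, reg = 0xBBC3D6
clock 8: out=0, reg = 0x5DE1EB
clock 9: out=1, reg = 0xAEF0F5
clock 10: out=1, reg = 0x57787A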